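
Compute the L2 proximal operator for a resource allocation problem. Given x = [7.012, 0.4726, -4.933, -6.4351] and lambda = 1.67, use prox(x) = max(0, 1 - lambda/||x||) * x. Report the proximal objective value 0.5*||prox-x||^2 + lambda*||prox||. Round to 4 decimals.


Step 1: Compute ||x||.
||x|| = 10.7302
Step 2: Compute scaling factor.
scale = max(0, 1 - 1.67/10.7302) = 0.8444
Step 3: prox(x) = [5.9207, 0.399, -4.1652, -5.4336]
||prox(x)|| = 9.0602
Step 4: Proximal objective.
0.5*||prox-x||^2 = 1.3945
lambda*||prox|| = 15.1305
Total = 16.5249


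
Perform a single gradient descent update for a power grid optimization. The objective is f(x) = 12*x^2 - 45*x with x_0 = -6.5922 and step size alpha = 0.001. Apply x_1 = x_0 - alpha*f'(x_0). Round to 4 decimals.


We compute the gradient at x_0 and apply the update.
f'(x) = 24*x - 45
f'(-6.5922) = 24*-6.5922 - 45 = -203.2128
x_1 = -6.5922 - 0.001*-203.2128 = -6.389


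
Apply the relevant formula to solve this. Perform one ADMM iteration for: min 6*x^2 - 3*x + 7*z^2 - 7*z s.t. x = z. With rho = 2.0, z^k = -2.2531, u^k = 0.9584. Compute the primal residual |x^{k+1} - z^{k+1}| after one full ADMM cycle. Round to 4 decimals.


ADMM iteration with rho = 2.0, z^k = -2.2531, u^k = 0.9584
Step 1: x-update.
Minimize 6*x^2 - 3*x + (2.0/2)*(x + 2.2531 + 0.9584)^2
FOC: (2*6 + 2.0)*x = 3 + 2.0*(-2.2531 - 0.9584)
x^{k+1} = -0.2445
Step 2: z-update.
Minimize 7*z^2 - 7*z + (2.0/2)*(-0.2445 - z + 0.9584)^2
FOC: (2*7 + 2.0)*z = 7 + 2.0*(-0.2445 + 0.9584)
z^{k+1} = 0.5267
Step 3: u-update.
u^{k+1} = 0.9584 - 0.2445 - 0.5267 = 0.1872
Step 4: Primal residual = |-0.2445 - 0.5267| = 0.7712


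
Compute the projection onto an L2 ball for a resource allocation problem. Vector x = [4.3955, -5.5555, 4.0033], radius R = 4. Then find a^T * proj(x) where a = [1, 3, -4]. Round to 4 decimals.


Step 1: Compute ||x|| (intermediates to 6 decimals).
||x|| = sqrt(4.3955^2 + (-5.5555)^2 + 4.0033^2) = 8.136978
Step 2: Project.
Since ||x|| > R, scale = R/||x|| = 4/8.136978 = 0.491583, proj(x) = scale * x
proj(x) = [2.160753, -2.730989, 1.967954]
Step 3: Dot product.
a^T * proj(x) = 1*2.160753 + 3*(-2.730989) - 4*1.967954 = -13.904


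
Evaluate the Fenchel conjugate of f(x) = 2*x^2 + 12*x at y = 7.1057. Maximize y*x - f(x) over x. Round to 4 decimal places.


f*(y) = sup_x {y*x - a*x^2 - b*x} = sup_x {(y-b)*x - a*x^2}
FOC: (y - b) - 2a*x = 0 => x* = (y - b)/(2a)
x* = (7.1057 - 12)/(2*2) = -1.2236
f*(7.1057) = (y-b)^2/(4a) = (7.1057 - 12)^2/(4*2)
= 23.9542/8 = 2.9943


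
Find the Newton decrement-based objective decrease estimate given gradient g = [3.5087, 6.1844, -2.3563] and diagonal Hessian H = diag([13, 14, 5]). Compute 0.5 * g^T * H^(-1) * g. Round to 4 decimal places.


Step 1: H is diagonal, so H^(-1) * g = [0.2699, 0.4417, -0.4713].
Step 2: g^T H^(-1) g = sum_i g_i^2 / H_ii
  = (3.5087)^2/13 + (6.1844)^2/14 + (-2.3563)^2/5
  = 0.947 + 2.7319 + 1.1104 = 4.7893
Step 3: Objective decrease = 0.5 * g^T H^(-1) g = 2.3947


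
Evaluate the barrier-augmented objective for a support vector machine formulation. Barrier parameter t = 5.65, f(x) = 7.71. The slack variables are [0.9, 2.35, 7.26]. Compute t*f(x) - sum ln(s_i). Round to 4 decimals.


Step 1: Compute log-barrier.
ln values: [-0.1054, 0.8544, 1.9824]
phi = -(-0.1054 + 0.8544 + 1.9824) = -2.7314
Step 2: Compute augmented objective.
t*f(x) = 5.65*7.71 = 43.5615
Total = 43.5615 - 2.7314 = 40.8301


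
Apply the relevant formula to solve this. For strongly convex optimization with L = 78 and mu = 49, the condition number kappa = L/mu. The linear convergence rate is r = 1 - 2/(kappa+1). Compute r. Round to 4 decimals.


Step 1: Compute the condition number.
kappa = L/mu = 78/49 = 1.5918
Step 2: Compute the convergence rate.
r = 1 - 2/(kappa + 1) = 1 - 2*mu/(L + mu) = (L - mu)/(L + mu) = 29/127 = 0.2283


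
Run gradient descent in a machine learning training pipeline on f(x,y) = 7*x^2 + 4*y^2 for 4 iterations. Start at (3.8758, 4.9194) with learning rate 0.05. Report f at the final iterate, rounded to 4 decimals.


Gradient descent on f(x,y) = 7*x^2 + 4*y^2.
Starting point: (3.8758, 4.9194), alpha = 0.05
Step 1: grad_x = 2*7*3.8758 = 54.2612, grad_y = 2*4*4.9194 = 39.3552
  x_1 = 3.8758 - 0.05*54.2612 = 1.1627
  y_1 = 4.9194 - 0.05*39.3552 = 2.9516
Step 2: grad_x = 2*7*1.1627 = 16.2784, grad_y = 2*4*2.9516 = 23.6131
  x_2 = 1.1627 - 0.05*16.2784 = 0.3488
  y_2 = 2.9516 - 0.05*23.6131 = 1.771
Step 3: grad_x = 2*7*0.3488 = 4.8835, grad_y = 2*4*1.771 = 14.1679
  x_3 = 0.3488 - 0.05*4.8835 = 0.1046
  y_3 = 1.771 - 0.05*14.1679 = 1.0626
Step 4: grad_x = 2*7*0.1046 = 1.4651, grad_y = 2*4*1.0626 = 8.5007
  x_4 = 0.1046 - 0.05*1.4651 = 0.0314
  y_4 = 1.0626 - 0.05*8.5007 = 0.6376
f(0.0314, 0.6376) = 7*0.0314^2 + 4*0.6376^2 = 1.6328


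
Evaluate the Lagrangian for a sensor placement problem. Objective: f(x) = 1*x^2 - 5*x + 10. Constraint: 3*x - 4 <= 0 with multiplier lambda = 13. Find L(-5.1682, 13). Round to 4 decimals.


Step 1: Evaluate f(x).
f(-5.1682) = 1*(-5.1682)^2 - 5*(-5.1682) + 10 = 62.5513
Step 2: Evaluate g(x).
g(-5.1682) = 3*-5.1682 - 4 = -19.5046
Step 3: Compute Lagrangian.
L = 62.5513 + 13*-19.5046 = -191.0085


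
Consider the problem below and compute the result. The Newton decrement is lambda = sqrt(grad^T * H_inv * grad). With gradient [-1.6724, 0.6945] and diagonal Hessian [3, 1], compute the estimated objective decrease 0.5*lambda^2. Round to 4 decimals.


Step 1: H is diagonal, so H^(-1) * g = [-0.5575, 0.6945].
Step 2: g^T H^(-1) g = sum_i g_i^2 / H_ii
  = (-1.6724)^2/3 + (0.6945)^2/1
  = 0.9323 + 0.4823 = 1.4146
Step 3: Objective decrease = 0.5 * g^T H^(-1) g = 0.7073


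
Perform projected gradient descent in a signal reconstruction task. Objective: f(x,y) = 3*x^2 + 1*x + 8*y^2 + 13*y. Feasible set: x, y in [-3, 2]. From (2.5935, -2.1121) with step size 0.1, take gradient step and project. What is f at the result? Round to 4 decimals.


Step 1: Compute gradient at (2.5935, -2.1121).
grad_x = 2*3*2.5935 + 1 = 16.561
grad_y = 2*8*-2.1121 + 13 = -20.7936
Step 2: Gradient step.
x_raw = 2.5935 - 0.1*16.561 = 0.9374
y_raw = -2.1121 - 0.1*-20.7936 = -0.0327
Step 3: Project onto [-3, 2].
x_proj = clip(0.9374) = 0.9374
y_proj = clip(-0.0327) = -0.0327
Step 4: Evaluate f.
f(0.9374, -0.0327) = 3.1565


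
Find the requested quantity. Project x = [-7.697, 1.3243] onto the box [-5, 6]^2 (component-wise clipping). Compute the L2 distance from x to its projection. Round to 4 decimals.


Project each component onto [-5, 6].
clip(-7.697) = -5.0, clip(1.3243) = 1.3243
Projection = [-5.0, 1.3243]
Squared diffs: [7.2738, 0.0]
Distance = sqrt(7.2738) = 2.697


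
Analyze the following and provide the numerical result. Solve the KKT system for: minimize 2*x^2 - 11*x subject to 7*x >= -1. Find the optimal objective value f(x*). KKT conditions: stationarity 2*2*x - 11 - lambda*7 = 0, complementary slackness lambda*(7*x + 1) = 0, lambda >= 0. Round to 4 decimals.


Step 1: Try lambda = 0 (constraint inactive).
Stationarity: 2*2*x - 11 = 0
x* = 11/(2*2) = 2.75
Check constraint: 7*2.75 = 19.25 >= -1 -- satisfied.
Step 2: Compute optimal value.
f(x*) = 2*2.75^2 - 11*2.75 = -15.125


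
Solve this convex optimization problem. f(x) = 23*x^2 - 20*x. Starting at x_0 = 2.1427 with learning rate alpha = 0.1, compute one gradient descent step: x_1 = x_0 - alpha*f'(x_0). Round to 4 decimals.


We compute the gradient at x_0 and apply the update.
f'(x) = 46*x - 20
f'(2.1427) = 46*2.1427 - 20 = 78.5642
x_1 = 2.1427 - 0.1*78.5642 = -5.7137


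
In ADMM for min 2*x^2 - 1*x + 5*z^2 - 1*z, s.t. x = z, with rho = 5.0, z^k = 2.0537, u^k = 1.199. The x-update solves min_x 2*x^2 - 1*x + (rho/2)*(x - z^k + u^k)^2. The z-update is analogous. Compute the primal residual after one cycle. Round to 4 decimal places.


ADMM iteration with rho = 5.0, z^k = 2.0537, u^k = 1.199
Step 1: x-update.
Minimize 2*x^2 - 1*x + (5.0/2)*(x - 2.0537 + 1.199)^2
FOC: (2*2 + 5.0)*x = 1 + 5.0*(2.0537 - 1.199)
x^{k+1} = 0.5859
Step 2: z-update.
Minimize 5*z^2 - 1*z + (5.0/2)*(0.5859 - z + 1.199)^2
FOC: (2*5 + 5.0)*z = 1 + 5.0*(0.5859 + 1.199)
z^{k+1} = 0.6616
Step 3: u-update.
u^{k+1} = 1.199 + 0.5859 - 0.6616 = 1.1233
Step 4: Primal residual = |0.5859 - 0.6616| = 0.0757


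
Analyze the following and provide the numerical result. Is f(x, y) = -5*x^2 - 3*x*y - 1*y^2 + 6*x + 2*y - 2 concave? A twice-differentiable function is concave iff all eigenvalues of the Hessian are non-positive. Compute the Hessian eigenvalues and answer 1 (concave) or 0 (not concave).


The Hessian of f(x,y) = -5*x^2 - 3*x*y - 1*y^2 + 6*x + 2*y - 2 is:
H = [[-10, -3], [-3, -2]]
Trace = -10 - 2 = -12
Determinant = -10*-2 - (-3)^2 = 11
Discriminant = (-12)^2 - 4*11 = 100.0
Eigenvalues: lambda_1 = -11.0, lambda_2 = -1.0
The function is concave.

1


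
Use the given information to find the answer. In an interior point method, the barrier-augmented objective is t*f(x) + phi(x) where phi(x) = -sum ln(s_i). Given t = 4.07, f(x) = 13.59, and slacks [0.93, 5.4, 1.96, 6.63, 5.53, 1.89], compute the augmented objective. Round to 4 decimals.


Step 1: Compute log-barrier.
ln values: [-0.0726, 1.6864, 0.6729, 1.8916, 1.7102, 0.6366]
phi = -(-0.0726 + 1.6864 + 0.6729 + 1.8916 + 1.7102 + 0.6366) = -6.5251
Step 2: Compute augmented objective.
t*f(x) = 4.07*13.59 = 55.3113
Total = 55.3113 - 6.5251 = 48.7862


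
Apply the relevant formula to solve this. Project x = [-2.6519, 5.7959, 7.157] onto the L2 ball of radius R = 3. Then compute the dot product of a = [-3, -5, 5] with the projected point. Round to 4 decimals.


Step 1: Compute ||x|| (intermediates to 6 decimals).
||x|| = sqrt((-2.6519)^2 + 5.7959^2 + 7.157^2) = 9.583719
Step 2: Project.
Since ||x|| > R, scale = R/||x|| = 3/9.583719 = 0.313031, proj(x) = scale * x
proj(x) = [-0.830127, 1.814296, 2.240363]
Step 3: Dot product.
a^T * proj(x) = -3*(-0.830127) - 5*1.814296 + 5*2.240363 = 4.6207


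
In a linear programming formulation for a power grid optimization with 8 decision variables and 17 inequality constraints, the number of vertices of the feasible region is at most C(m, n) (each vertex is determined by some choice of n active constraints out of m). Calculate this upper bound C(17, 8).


Each vertex corresponds to some choice of n active constraints out of m, so the number of vertices is at most C(m, n) = m! / (n!(m-n)!).
m = 17, n = 8
Numerator: 17 * 16 * 15 * 14 * 13 * 12 * 11 * 10
Denominator: 8! = 40320
C(17, 8) = 24310


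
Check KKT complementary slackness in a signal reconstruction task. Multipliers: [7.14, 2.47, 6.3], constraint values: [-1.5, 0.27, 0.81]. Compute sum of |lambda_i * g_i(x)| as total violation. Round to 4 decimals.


KKT complementary slackness check:
lambda_1 * g_1 = 7.14 * -1.5 = -10.71
lambda_2 * g_2 = 2.47 * 0.27 = 0.6669
lambda_3 * g_3 = 6.3 * 0.81 = 5.103
Total violation = 10.71 + 0.6669 + 5.103 = 16.4799


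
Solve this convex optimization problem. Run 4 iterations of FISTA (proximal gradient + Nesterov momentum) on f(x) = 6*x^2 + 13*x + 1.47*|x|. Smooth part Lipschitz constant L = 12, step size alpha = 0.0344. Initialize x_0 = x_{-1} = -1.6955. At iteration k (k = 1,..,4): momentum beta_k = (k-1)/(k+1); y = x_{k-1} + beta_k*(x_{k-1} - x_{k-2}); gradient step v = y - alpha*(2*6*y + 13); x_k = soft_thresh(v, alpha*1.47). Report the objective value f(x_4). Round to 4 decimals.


FISTA on f(x) = 6*x^2 + 13*x + 1.47*|x|
L = 12, alpha = 0.0344
Iteration 1: beta = 0.0, y = -1.6955 + 0.0*(-1.6955 + 1.6955) = -1.6955
  grad(y) = -7.346, v = y - alpha*grad = -1.4428
  prox(v) = soft_thresh(-1.4428, 0.0506) = -1.3922
Iteration 2: beta = 0.3333, y = -1.3922 + 0.3333*(-1.3922 + 1.6955) = -1.2911
  grad(y) = -2.4937, v = y - alpha*grad = -1.2054
  prox(v) = soft_thresh(-1.2054, 0.0506) = -1.1548
Iteration 3: beta = 0.5, y = -1.1548 + 0.5*(-1.1548 + 1.3922) = -1.0361
  grad(y) = 0.5672, v = y - alpha*grad = -1.0556
  prox(v) = soft_thresh(-1.0556, 0.0506) = -1.005
Iteration 4: beta = 0.6, y = -1.005 + 0.6*(-1.005 + 1.1548) = -0.9151
  grad(y) = 2.0183, v = y - alpha*grad = -0.9846
  prox(v) = soft_thresh(-0.9846, 0.0506) = -0.934
f(x_4) = 6*(-0.934)^2 + 13*(-0.934) + 1.47*|-0.934| = -5.5349


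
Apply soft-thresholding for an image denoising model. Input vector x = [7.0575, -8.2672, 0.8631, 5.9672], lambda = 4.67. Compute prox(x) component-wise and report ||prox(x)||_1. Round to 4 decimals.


Soft-thresholding with lambda = 4.67:
prox(7.0575) = sign(7.0575)*max(|7.0575| - 4.67, 0) = 2.3875
prox(-8.2672) = sign(-8.2672)*max(|-8.2672| - 4.67, 0) = -3.5972
prox(0.8631) = sign(0.8631)*max(|0.8631| - 4.67, 0) = 0.0
prox(5.9672) = sign(5.9672)*max(|5.9672| - 4.67, 0) = 1.2972
prox(x) = [2.3875, -3.5972, 0.0, 1.2972]
||prox(x)||_1 = 2.3875 + 3.5972 + 0.0 + 1.2972 = 7.2819


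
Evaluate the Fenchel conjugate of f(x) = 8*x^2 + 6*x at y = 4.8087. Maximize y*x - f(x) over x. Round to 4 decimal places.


f*(y) = sup_x {y*x - a*x^2 - b*x} = sup_x {(y-b)*x - a*x^2}
FOC: (y - b) - 2a*x = 0 => x* = (y - b)/(2a)
x* = (4.8087 - 6)/(2*8) = -0.0745
f*(4.8087) = (y-b)^2/(4a) = (4.8087 - 6)^2/(4*8)
= 1.4192/32 = 0.0443


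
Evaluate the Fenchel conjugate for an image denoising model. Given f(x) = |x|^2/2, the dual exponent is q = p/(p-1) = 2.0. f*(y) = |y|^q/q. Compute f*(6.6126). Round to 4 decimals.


The conjugate exponent q satisfies 1/p + 1/q = 1.
p = 2, so q = 2/(2 - 1) = 2.0
|y|^q = 6.6126^2.0 = 43.7265
f*(6.6126) = 43.7265 / 2.0 = 21.8632


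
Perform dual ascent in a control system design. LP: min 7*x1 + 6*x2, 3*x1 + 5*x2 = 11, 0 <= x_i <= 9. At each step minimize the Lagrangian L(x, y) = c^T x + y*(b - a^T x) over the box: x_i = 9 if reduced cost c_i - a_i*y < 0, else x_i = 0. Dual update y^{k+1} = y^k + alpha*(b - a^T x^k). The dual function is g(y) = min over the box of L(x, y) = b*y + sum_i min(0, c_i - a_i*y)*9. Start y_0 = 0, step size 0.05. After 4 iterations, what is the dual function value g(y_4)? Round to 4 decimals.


Dual ascent for LP: min 7*x1 + 6*x2, 3*x1 + 5*x2 = 11, 0 <= x_i <= 9
Step 1: y^k = 0.0, reduced costs: (7.0, 6.0)
  x^k = (0.0, 0.0), subgradient = b - a^T x = 11.0
  y^{k+1} = 0.0 + 0.05*11.0 = 0.55
Step 2: y^k = 0.55, reduced costs: (5.35, 3.25)
  x^k = (0.0, 0.0), subgradient = b - a^T x = 11.0
  y^{k+1} = 0.55 + 0.05*11.0 = 1.1
Step 3: y^k = 1.1, reduced costs: (3.7, 0.5)
  x^k = (0.0, 0.0), subgradient = b - a^T x = 11.0
  y^{k+1} = 1.1 + 0.05*11.0 = 1.65
Step 4: y^k = 1.65, reduced costs: (2.05, -2.25)
  x^k = (0.0, 9.0), subgradient = b - a^T x = -34.0
  y^{k+1} = 1.65 + 0.05*-34.0 = -0.05
Dual objective at y_4 = -0.05: reduced costs (7.15, 6.25), box minimizer x = (0.0, 0.0)
g(y_4) = b*y + (c1 - a1*y)*x1 + (c2 - a2*y)*x2 = 11*(-0.05) + 7.15*0.0 + 6.25*0.0 = -0.55 + 0.0 + 0.0 = -0.55


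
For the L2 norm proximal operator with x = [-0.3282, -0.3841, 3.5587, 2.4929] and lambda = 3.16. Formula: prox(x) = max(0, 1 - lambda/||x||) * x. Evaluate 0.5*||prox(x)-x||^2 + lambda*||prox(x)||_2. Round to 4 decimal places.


Step 1: Compute ||x||.
||x|| = 4.3743
Step 2: Compute scaling factor.
scale = max(0, 1 - 3.16/4.3743) = 0.2776
Step 3: prox(x) = [-0.0911, -0.1066, 0.9879, 0.692]
||prox(x)|| = 1.2143
Step 4: Proximal objective.
0.5*||prox-x||^2 = 4.9928
lambda*||prox|| = 3.8372
Total = 8.8299


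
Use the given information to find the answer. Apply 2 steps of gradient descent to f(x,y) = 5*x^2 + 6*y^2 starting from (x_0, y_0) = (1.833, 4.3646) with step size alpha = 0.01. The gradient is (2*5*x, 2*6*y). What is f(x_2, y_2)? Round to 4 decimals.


Gradient descent on f(x,y) = 5*x^2 + 6*y^2.
Starting point: (1.833, 4.3646), alpha = 0.01
Step 1: grad_x = 2*5*1.833 = 18.33, grad_y = 2*6*4.3646 = 52.3752
  x_1 = 1.833 - 0.01*18.33 = 1.6497
  y_1 = 4.3646 - 0.01*52.3752 = 3.8408
Step 2: grad_x = 2*5*1.6497 = 16.497, grad_y = 2*6*3.8408 = 46.0902
  x_2 = 1.6497 - 0.01*16.497 = 1.4847
  y_2 = 3.8408 - 0.01*46.0902 = 3.3799
f(1.4847, 3.3799) = 5*1.4847^2 + 6*3.3799^2 = 79.5663


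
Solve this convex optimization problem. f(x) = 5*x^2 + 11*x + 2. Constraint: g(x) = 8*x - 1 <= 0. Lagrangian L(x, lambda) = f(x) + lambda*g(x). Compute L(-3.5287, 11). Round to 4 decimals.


Step 1: Evaluate f(x).
f(-3.5287) = 5*(-3.5287)^2 + 11*(-3.5287) + 2 = 25.4429
Step 2: Evaluate g(x).
g(-3.5287) = 8*-3.5287 - 1 = -29.2296
Step 3: Compute Lagrangian.
L = 25.4429 + 11*-29.2296 = -296.0827


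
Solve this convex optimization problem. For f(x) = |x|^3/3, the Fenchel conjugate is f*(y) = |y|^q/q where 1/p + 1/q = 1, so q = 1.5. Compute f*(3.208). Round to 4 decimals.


The conjugate exponent q satisfies 1/p + 1/q = 1.
p = 3, so q = 3/(3 - 1) = 1.5
|y|^q = 3.208^1.5 = 5.7458
f*(3.208) = 5.7458 / 1.5 = 3.8305


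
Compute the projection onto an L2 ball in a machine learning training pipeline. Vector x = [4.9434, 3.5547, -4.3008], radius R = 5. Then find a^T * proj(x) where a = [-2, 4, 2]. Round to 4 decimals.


Step 1: Compute ||x|| (intermediates to 6 decimals).
||x|| = sqrt(4.9434^2 + 3.5547^2 + (-4.3008)^2) = 7.454527
Step 2: Project.
Since ||x|| > R, scale = R/||x|| = 5/7.454527 = 0.670733, proj(x) = scale * x
proj(x) = [3.315702, 2.384255, -2.884688]
Step 3: Dot product.
a^T * proj(x) = -2*3.315702 + 4*2.384255 + 2*(-2.884688) = -2.8638


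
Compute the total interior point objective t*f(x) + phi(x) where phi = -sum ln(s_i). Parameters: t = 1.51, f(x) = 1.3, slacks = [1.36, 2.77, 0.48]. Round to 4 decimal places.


Step 1: Compute log-barrier.
ln values: [0.3075, 1.0188, -0.734]
phi = -(0.3075 + 1.0188 - 0.734) = -0.5924
Step 2: Compute augmented objective.
t*f(x) = 1.51*1.3 = 1.963
Total = 1.963 - 0.5924 = 1.3706


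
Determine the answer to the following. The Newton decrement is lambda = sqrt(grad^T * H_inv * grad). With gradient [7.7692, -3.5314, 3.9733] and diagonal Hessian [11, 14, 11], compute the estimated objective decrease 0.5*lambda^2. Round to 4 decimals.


Step 1: H is diagonal, so H^(-1) * g = [0.7063, -0.2522, 0.3612].
Step 2: g^T H^(-1) g = sum_i g_i^2 / H_ii
  = (7.7692)^2/11 + (-3.5314)^2/14 + (3.9733)^2/11
  = 5.4873 + 0.8908 + 1.4352 = 7.8133
Step 3: Objective decrease = 0.5 * g^T H^(-1) g = 3.9066


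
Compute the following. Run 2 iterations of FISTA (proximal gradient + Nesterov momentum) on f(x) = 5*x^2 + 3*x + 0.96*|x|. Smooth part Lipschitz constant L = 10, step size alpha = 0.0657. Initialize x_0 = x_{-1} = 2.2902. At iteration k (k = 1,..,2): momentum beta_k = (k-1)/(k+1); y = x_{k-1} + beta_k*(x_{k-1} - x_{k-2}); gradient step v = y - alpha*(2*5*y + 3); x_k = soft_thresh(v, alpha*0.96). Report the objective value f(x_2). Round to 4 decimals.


FISTA on f(x) = 5*x^2 + 3*x + 0.96*|x|
L = 10, alpha = 0.0657
Iteration 1: beta = 0.0, y = 2.2902 + 0.0*(2.2902 - 2.2902) = 2.2902
  grad(y) = 25.902, v = y - alpha*grad = 0.5884
  prox(v) = soft_thresh(0.5884, 0.0631) = 0.5254
Iteration 2: beta = 0.3333, y = 0.5254 + 0.3333*(0.5254 - 2.2902) = -0.0629
  grad(y) = 2.3709, v = y - alpha*grad = -0.2187
  prox(v) = soft_thresh(-0.2187, 0.0631) = -0.1556
f(x_2) = 5*(-0.1556)^2 + 3*(-0.1556) + 0.96*|-0.1556| = -0.1964


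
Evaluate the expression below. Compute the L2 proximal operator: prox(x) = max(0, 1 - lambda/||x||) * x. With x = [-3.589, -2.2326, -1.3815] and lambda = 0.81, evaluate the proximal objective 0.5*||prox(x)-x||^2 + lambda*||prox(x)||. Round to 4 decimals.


Step 1: Compute ||x||.
||x|| = 4.4468
Step 2: Compute scaling factor.
scale = max(0, 1 - 0.81/4.4468) = 0.8178
Step 3: prox(x) = [-2.9353, -1.8259, -1.1299]
||prox(x)|| = 3.6368
Step 4: Proximal objective.
0.5*||prox-x||^2 = 0.3281
lambda*||prox|| = 2.9458
Total = 3.2739


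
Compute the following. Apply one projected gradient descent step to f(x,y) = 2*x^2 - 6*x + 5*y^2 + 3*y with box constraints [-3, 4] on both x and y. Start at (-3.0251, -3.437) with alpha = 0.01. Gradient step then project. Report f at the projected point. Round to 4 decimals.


Step 1: Compute gradient at (-3.0251, -3.437).
grad_x = 2*2*-3.0251 - 6 = -18.1004
grad_y = 2*5*-3.437 + 3 = -31.37
Step 2: Gradient step.
x_raw = -3.0251 - 0.01*-18.1004 = -2.8441
y_raw = -3.437 - 0.01*-31.37 = -3.1233
Step 3: Project onto [-3, 4].
x_proj = clip(-2.8441) = -2.8441
y_proj = clip(-3.1233) = -3.0
Step 4: Evaluate f.
f(-2.8441, -3.0) = 69.2423


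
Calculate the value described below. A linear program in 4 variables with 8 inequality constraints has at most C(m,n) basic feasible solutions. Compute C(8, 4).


Each vertex corresponds to some choice of n active constraints out of m, so the number of vertices is at most C(m, n) = m! / (n!(m-n)!).
m = 8, n = 4
Numerator: 8 * 7 * 6 * 5
Denominator: 4! = 24
C(8, 4) = 70


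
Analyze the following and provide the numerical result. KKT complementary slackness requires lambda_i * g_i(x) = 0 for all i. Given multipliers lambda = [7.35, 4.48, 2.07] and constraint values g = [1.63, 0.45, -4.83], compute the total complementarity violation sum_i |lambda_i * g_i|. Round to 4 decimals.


KKT complementary slackness check:
lambda_1 * g_1 = 7.35 * 1.63 = 11.9805
lambda_2 * g_2 = 4.48 * 0.45 = 2.016
lambda_3 * g_3 = 2.07 * -4.83 = -9.9981
Total violation = 11.9805 + 2.016 + 9.9981 = 23.9946


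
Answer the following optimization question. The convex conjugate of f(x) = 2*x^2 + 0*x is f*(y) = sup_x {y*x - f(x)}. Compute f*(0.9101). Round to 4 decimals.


f*(y) = sup_x {y*x - a*x^2 - b*x} = sup_x {(y-b)*x - a*x^2}
FOC: (y - b) - 2a*x = 0 => x* = (y - b)/(2a)
x* = (0.9101 - 0)/(2*2) = 0.2275
f*(0.9101) = (y-b)^2/(4a) = (0.9101 - 0)^2/(4*2)
= 0.8283/8 = 0.1035


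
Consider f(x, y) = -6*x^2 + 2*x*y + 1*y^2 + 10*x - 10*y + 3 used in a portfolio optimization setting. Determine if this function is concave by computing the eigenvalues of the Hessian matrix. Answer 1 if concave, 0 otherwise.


The Hessian of f(x,y) = -6*x^2 + 2*x*y + 1*y^2 + 10*x - 10*y + 3 is:
H = [[-12, 2], [2, 2]]
Trace = -12 + 2 = -10
Determinant = -12*2 - (2)^2 = -28
Discriminant = (-10)^2 - 4*-28 = 212.0
Eigenvalues: lambda_1 = -12.2801, lambda_2 = 2.2801
The function is not concave.

0


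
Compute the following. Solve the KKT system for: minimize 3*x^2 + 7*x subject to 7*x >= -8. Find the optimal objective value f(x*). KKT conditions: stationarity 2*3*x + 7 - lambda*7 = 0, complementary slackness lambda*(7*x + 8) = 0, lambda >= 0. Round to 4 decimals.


Step 1: Try lambda = 0 (constraint inactive).
x_unc = -7/(2*3) = -1.1667
Check: 7*-1.1667 = -8.1669 < -8 -- violated!
Step 2: Constraint must be active: 7*x = -8
x* = -8/7 = -1.1429 (rounded; the exact value -8/7 is used below)
lambda = (2*3*(-8/7) + 7)/7 = 0.0204
Step 3: Compute optimal value.
f(x*) = 3*(-8/7)^2 + 7*(-8/7) = -4.0816


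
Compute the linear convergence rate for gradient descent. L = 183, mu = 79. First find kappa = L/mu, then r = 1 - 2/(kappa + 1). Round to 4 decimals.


Step 1: Compute the condition number.
kappa = L/mu = 183/79 = 2.3165
Step 2: Compute the convergence rate.
r = 1 - 2/(kappa + 1) = 1 - 2*mu/(L + mu) = (L - mu)/(L + mu) = 104/262 = 0.3969


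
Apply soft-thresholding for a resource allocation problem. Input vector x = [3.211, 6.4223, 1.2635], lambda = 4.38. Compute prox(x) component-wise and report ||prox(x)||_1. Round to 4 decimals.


Soft-thresholding with lambda = 4.38:
prox(3.211) = sign(3.211)*max(|3.211| - 4.38, 0) = 0.0
prox(6.4223) = sign(6.4223)*max(|6.4223| - 4.38, 0) = 2.0423
prox(1.2635) = sign(1.2635)*max(|1.2635| - 4.38, 0) = 0.0
prox(x) = [0.0, 2.0423, 0.0]
||prox(x)||_1 = 0.0 + 2.0423 + 0.0 = 2.0423


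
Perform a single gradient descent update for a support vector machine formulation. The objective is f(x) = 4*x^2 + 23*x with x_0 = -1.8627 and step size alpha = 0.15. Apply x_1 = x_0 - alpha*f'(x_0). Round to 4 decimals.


We compute the gradient at x_0 and apply the update.
f'(x) = 8*x + 23
f'(-1.8627) = 8*-1.8627 + 23 = 8.0984
x_1 = -1.8627 - 0.15*8.0984 = -3.0775


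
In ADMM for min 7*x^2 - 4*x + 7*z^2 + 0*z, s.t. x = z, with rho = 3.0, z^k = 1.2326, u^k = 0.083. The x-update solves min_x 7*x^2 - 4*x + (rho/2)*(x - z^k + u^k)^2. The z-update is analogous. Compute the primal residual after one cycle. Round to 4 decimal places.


ADMM iteration with rho = 3.0, z^k = 1.2326, u^k = 0.083
Step 1: x-update.
Minimize 7*x^2 - 4*x + (3.0/2)*(x - 1.2326 + 0.083)^2
FOC: (2*7 + 3.0)*x = 4 + 3.0*(1.2326 - 0.083)
x^{k+1} = 0.4382
Step 2: z-update.
Minimize 7*z^2 + 0*z + (3.0/2)*(0.4382 - z + 0.083)^2
FOC: (2*7 + 3.0)*z = 0 + 3.0*(0.4382 + 0.083)
z^{k+1} = 0.092
Step 3: u-update.
u^{k+1} = 0.083 + 0.4382 - 0.092 = 0.4292
Step 4: Primal residual = |0.4382 - 0.092| = 0.3462


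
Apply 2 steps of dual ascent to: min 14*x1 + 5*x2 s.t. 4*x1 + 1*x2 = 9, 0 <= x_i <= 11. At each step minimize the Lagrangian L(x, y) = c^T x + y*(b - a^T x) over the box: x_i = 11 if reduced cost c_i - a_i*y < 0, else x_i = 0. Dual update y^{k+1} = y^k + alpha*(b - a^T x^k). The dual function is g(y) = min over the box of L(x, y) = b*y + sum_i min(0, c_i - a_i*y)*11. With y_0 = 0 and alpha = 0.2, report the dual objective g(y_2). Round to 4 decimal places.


Dual ascent for LP: min 14*x1 + 5*x2, 4*x1 + 1*x2 = 9, 0 <= x_i <= 11
Step 1: y^k = 0.0, reduced costs: (14.0, 5.0)
  x^k = (0.0, 0.0), subgradient = b - a^T x = 9.0
  y^{k+1} = 0.0 + 0.2*9.0 = 1.8
Step 2: y^k = 1.8, reduced costs: (6.8, 3.2)
  x^k = (0.0, 0.0), subgradient = b - a^T x = 9.0
  y^{k+1} = 1.8 + 0.2*9.0 = 3.6
Dual objective at y_2 = 3.6: reduced costs (-0.4, 1.4), box minimizer x = (11.0, 0.0)
g(y_2) = b*y + (c1 - a1*y)*x1 + (c2 - a2*y)*x2 = 9*3.6 + (-0.4)*11.0 + 1.4*0.0 = 32.4 - 4.4 + 0.0 = 28.0


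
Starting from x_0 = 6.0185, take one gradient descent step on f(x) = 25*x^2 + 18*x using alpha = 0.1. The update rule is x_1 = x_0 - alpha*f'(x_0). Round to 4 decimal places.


We compute the gradient at x_0 and apply the update.
f'(x) = 50*x + 18
f'(6.0185) = 50*6.0185 + 18 = 318.925
x_1 = 6.0185 - 0.1*318.925 = -25.874


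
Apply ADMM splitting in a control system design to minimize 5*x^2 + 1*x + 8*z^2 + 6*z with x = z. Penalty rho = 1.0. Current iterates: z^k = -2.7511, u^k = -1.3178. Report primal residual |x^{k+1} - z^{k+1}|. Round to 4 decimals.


ADMM iteration with rho = 1.0, z^k = -2.7511, u^k = -1.3178
Step 1: x-update.
Minimize 5*x^2 + 1*x + (1.0/2)*(x + 2.7511 - 1.3178)^2
FOC: (2*5 + 1.0)*x = -1 + 1.0*(-2.7511 + 1.3178)
x^{k+1} = -0.2212
Step 2: z-update.
Minimize 8*z^2 + 6*z + (1.0/2)*(-0.2212 - z - 1.3178)^2
FOC: (2*8 + 1.0)*z = -6 + 1.0*(-0.2212 - 1.3178)
z^{k+1} = -0.4435
Step 3: u-update.
u^{k+1} = -1.3178 - 0.2212 + 0.4435 = -1.0955
Step 4: Primal residual = |-0.2212 + 0.4435| = 0.2223


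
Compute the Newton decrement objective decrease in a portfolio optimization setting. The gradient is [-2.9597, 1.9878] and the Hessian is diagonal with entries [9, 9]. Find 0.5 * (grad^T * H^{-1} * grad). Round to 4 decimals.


Step 1: H is diagonal, so H^(-1) * g = [-0.3289, 0.2209].
Step 2: g^T H^(-1) g = sum_i g_i^2 / H_ii
  = (-2.9597)^2/9 + (1.9878)^2/9
  = 0.9733 + 0.439 = 1.4124
Step 3: Objective decrease = 0.5 * g^T H^(-1) g = 0.7062


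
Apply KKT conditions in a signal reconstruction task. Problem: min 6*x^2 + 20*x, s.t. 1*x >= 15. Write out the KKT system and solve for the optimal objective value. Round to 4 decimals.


Step 1: Try lambda = 0 (constraint inactive).
x_unc = -20/(2*6) = -1.6667
Check: 1*-1.6667 = -1.6667 < 15 -- violated!
Step 2: Constraint must be active: 1*x = 15
x* = 15/1 = 15.0
lambda = (2*6*15.0 + 20)/1 = 200.0
Step 3: Compute optimal value.
f(x*) = 6*15.0^2 + 20*15.0 = 1650.0


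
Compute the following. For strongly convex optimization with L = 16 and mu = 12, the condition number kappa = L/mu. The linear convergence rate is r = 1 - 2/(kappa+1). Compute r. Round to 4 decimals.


Step 1: Compute the condition number.
kappa = L/mu = 16/12 = 1.3333
Step 2: Compute the convergence rate.
r = 1 - 2/(kappa + 1) = 1 - 2*mu/(L + mu) = (L - mu)/(L + mu) = 4/28 = 0.1429


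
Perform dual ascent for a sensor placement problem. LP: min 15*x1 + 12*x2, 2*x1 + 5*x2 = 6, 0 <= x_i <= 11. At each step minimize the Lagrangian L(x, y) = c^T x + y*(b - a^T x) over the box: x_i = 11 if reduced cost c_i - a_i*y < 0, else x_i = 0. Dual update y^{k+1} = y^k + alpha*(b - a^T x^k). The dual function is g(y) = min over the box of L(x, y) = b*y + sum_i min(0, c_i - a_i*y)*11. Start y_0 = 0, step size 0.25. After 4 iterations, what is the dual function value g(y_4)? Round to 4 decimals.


Dual ascent for LP: min 15*x1 + 12*x2, 2*x1 + 5*x2 = 6, 0 <= x_i <= 11
Step 1: y^k = 0.0, reduced costs: (15.0, 12.0)
  x^k = (0.0, 0.0), subgradient = b - a^T x = 6.0
  y^{k+1} = 0.0 + 0.25*6.0 = 1.5
Step 2: y^k = 1.5, reduced costs: (12.0, 4.5)
  x^k = (0.0, 0.0), subgradient = b - a^T x = 6.0
  y^{k+1} = 1.5 + 0.25*6.0 = 3.0
Step 3: y^k = 3.0, reduced costs: (9.0, -3.0)
  x^k = (0.0, 11.0), subgradient = b - a^T x = -49.0
  y^{k+1} = 3.0 + 0.25*-49.0 = -9.25
Step 4: y^k = -9.25, reduced costs: (33.5, 58.25)
  x^k = (0.0, 0.0), subgradient = b - a^T x = 6.0
  y^{k+1} = -9.25 + 0.25*6.0 = -7.75
Dual objective at y_4 = -7.75: reduced costs (30.5, 50.75), box minimizer x = (0.0, 0.0)
g(y_4) = b*y + (c1 - a1*y)*x1 + (c2 - a2*y)*x2 = 6*(-7.75) + 30.5*0.0 + 50.75*0.0 = -46.5 + 0.0 + 0.0 = -46.5


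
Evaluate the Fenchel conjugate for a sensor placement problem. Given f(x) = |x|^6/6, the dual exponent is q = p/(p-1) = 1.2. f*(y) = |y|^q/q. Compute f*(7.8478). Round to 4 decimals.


The conjugate exponent q satisfies 1/p + 1/q = 1.
p = 6, so q = 6/(6 - 1) = 1.2
|y|^q = 7.8478^1.2 = 11.8494
f*(7.8478) = 11.8494 / 1.2 = 9.8745


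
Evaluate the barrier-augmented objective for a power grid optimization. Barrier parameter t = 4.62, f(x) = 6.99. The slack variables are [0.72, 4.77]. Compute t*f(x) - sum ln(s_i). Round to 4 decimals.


Step 1: Compute log-barrier.
ln values: [-0.3285, 1.5623]
phi = -(-0.3285 + 1.5623) = -1.2338
Step 2: Compute augmented objective.
t*f(x) = 4.62*6.99 = 32.2938
Total = 32.2938 - 1.2338 = 31.06


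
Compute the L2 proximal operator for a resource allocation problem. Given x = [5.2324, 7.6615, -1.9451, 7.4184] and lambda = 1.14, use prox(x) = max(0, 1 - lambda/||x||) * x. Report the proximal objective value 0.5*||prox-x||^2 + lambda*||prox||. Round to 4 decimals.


Step 1: Compute ||x||.
||x|| = 12.0371
Step 2: Compute scaling factor.
scale = max(0, 1 - 1.14/12.0371) = 0.9053
Step 3: prox(x) = [4.7369, 6.9359, -1.7609, 6.7158]
||prox(x)|| = 10.8971
Step 4: Proximal objective.
0.5*||prox-x||^2 = 0.6498
lambda*||prox|| = 12.4227
Total = 13.0725


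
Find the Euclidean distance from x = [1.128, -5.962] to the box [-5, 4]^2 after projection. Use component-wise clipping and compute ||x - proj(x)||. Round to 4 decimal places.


Project each component onto [-5, 4].
clip(1.128) = 1.128, clip(-5.962) = -5.0
Projection = [1.128, -5.0]
Squared diffs: [0.0, 0.9254]
Distance = sqrt(0.9254) = 0.962


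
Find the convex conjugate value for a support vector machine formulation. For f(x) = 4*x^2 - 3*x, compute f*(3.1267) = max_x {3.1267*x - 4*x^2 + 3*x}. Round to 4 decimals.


f*(y) = sup_x {y*x - a*x^2 - b*x} = sup_x {(y-b)*x - a*x^2}
FOC: (y - b) - 2a*x = 0 => x* = (y - b)/(2a)
x* = (3.1267 + 3)/(2*4) = 0.7658
f*(3.1267) = (y-b)^2/(4a) = (3.1267 + 3)^2/(4*4)
= 37.5365/16 = 2.346


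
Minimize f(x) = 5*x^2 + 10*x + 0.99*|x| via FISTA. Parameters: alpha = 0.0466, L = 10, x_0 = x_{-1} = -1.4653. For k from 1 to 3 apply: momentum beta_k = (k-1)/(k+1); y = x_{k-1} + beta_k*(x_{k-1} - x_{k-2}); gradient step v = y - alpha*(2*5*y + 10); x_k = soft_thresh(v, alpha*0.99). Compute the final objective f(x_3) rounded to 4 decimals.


FISTA on f(x) = 5*x^2 + 10*x + 0.99*|x|
L = 10, alpha = 0.0466
Iteration 1: beta = 0.0, y = -1.4653 + 0.0*(-1.4653 + 1.4653) = -1.4653
  grad(y) = -4.653, v = y - alpha*grad = -1.2485
  prox(v) = soft_thresh(-1.2485, 0.0461) = -1.2023
Iteration 2: beta = 0.3333, y = -1.2023 + 0.3333*(-1.2023 + 1.4653) = -1.1147
  grad(y) = -1.1468, v = y - alpha*grad = -1.0612
  prox(v) = soft_thresh(-1.0612, 0.0461) = -1.0151
Iteration 3: beta = 0.5, y = -1.0151 + 0.5*(-1.0151 + 1.2023) = -0.9215
  grad(y) = 0.7851, v = y - alpha*grad = -0.9581
  prox(v) = soft_thresh(-0.9581, 0.0461) = -0.9119
f(x_3) = 5*(-0.9119)^2 + 10*(-0.9119) + 0.99*|-0.9119| = -4.0584


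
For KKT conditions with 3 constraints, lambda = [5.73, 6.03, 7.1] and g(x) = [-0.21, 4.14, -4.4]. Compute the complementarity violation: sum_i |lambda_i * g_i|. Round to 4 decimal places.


KKT complementary slackness check:
lambda_1 * g_1 = 5.73 * -0.21 = -1.2033
lambda_2 * g_2 = 6.03 * 4.14 = 24.9642
lambda_3 * g_3 = 7.1 * -4.4 = -31.24
Total violation = 1.2033 + 24.9642 + 31.24 = 57.4075


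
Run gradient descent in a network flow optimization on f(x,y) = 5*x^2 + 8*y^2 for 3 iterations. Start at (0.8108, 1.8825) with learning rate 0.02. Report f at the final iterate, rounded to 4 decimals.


Gradient descent on f(x,y) = 5*x^2 + 8*y^2.
Starting point: (0.8108, 1.8825), alpha = 0.02
Step 1: grad_x = 2*5*0.8108 = 8.108, grad_y = 2*8*1.8825 = 30.12
  x_1 = 0.8108 - 0.02*8.108 = 0.6486
  y_1 = 1.8825 - 0.02*30.12 = 1.2801
Step 2: grad_x = 2*5*0.6486 = 6.4864, grad_y = 2*8*1.2801 = 20.4816
  x_2 = 0.6486 - 0.02*6.4864 = 0.5189
  y_2 = 1.2801 - 0.02*20.4816 = 0.8705
Step 3: grad_x = 2*5*0.5189 = 5.1891, grad_y = 2*8*0.8705 = 13.9275
  x_3 = 0.5189 - 0.02*5.1891 = 0.4151
  y_3 = 0.8705 - 0.02*13.9275 = 0.5919
f(0.4151, 0.5919) = 5*0.4151^2 + 8*0.5919^2 = 3.6646


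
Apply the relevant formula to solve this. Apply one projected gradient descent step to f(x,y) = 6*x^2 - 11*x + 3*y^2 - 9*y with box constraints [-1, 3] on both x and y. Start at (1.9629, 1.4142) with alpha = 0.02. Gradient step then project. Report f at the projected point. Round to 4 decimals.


Step 1: Compute gradient at (1.9629, 1.4142).
grad_x = 2*6*1.9629 - 11 = 12.5548
grad_y = 2*3*1.4142 - 9 = -0.5148
Step 2: Gradient step.
x_raw = 1.9629 - 0.02*12.5548 = 1.7118
y_raw = 1.4142 - 0.02*-0.5148 = 1.4245
Step 3: Project onto [-1, 3].
x_proj = clip(1.7118) = 1.7118
y_proj = clip(1.4245) = 1.4245
Step 4: Evaluate f.
f(1.7118, 1.4245) = -7.9811


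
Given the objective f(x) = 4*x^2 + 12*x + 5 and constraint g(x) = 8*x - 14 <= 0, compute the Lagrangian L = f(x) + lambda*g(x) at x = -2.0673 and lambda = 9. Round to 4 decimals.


Step 1: Evaluate f(x).
f(-2.0673) = 4*(-2.0673)^2 + 12*(-2.0673) + 5 = -2.7127
Step 2: Evaluate g(x).
g(-2.0673) = 8*-2.0673 - 14 = -30.5384
Step 3: Compute Lagrangian.
L = -2.7127 + 9*-30.5384 = -277.5583


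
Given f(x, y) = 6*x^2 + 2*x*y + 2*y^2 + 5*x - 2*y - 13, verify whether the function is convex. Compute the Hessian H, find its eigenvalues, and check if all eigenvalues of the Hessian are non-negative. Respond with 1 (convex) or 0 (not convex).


The Hessian of f(x,y) = 6*x^2 + 2*x*y + 2*y^2 + 5*x - 2*y - 13 is:
H = [[12, 2], [2, 4]]
Trace = 12 + 4 = 16
Determinant = 12*4 - (2)^2 = 44
Discriminant = (16)^2 - 4*44 = 80.0
Eigenvalues: lambda_1 = 3.5279, lambda_2 = 12.4721
The function is convex.

1


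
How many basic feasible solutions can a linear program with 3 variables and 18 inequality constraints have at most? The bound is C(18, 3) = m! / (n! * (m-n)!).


Each vertex corresponds to some choice of n active constraints out of m, so the number of vertices is at most C(m, n) = m! / (n!(m-n)!).
m = 18, n = 3
Numerator: 18 * 17 * 16
Denominator: 3! = 6
C(18, 3) = 816


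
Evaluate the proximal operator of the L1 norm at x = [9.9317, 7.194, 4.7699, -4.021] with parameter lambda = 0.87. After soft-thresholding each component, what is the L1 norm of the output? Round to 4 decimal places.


Soft-thresholding with lambda = 0.87:
prox(9.9317) = sign(9.9317)*max(|9.9317| - 0.87, 0) = 9.0617
prox(7.194) = sign(7.194)*max(|7.194| - 0.87, 0) = 6.324
prox(4.7699) = sign(4.7699)*max(|4.7699| - 0.87, 0) = 3.8999
prox(-4.021) = sign(-4.021)*max(|-4.021| - 0.87, 0) = -3.151
prox(x) = [9.0617, 6.324, 3.8999, -3.151]
||prox(x)||_1 = 9.0617 + 6.324 + 3.8999 + 3.151 = 22.4366


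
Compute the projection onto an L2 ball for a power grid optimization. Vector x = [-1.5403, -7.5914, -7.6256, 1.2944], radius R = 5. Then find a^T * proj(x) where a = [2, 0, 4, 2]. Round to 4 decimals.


Step 1: Compute ||x|| (intermediates to 6 decimals).
||x|| = sqrt((-1.5403)^2 + (-7.5914)^2 + (-7.6256)^2 + 1.2944^2) = 10.946558
Step 2: Project.
Since ||x|| > R, scale = R/||x|| = 5/10.946558 = 0.456765, proj(x) = scale * x
proj(x) = [-0.703555, -3.467486, -3.483107, 0.591237]
Step 3: Dot product.
a^T * proj(x) = 2*(-0.703555) + 0*(-3.467486) + 4*(-3.483107) + 2*0.591237 = -14.1571


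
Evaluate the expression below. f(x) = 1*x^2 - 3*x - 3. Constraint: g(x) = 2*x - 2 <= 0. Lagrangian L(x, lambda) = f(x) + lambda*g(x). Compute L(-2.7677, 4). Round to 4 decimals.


Step 1: Evaluate f(x).
f(-2.7677) = 1*(-2.7677)^2 - 3*(-2.7677) - 3 = 12.9633
Step 2: Evaluate g(x).
g(-2.7677) = 2*-2.7677 - 2 = -7.5354
Step 3: Compute Lagrangian.
L = 12.9633 + 4*-7.5354 = -17.1783


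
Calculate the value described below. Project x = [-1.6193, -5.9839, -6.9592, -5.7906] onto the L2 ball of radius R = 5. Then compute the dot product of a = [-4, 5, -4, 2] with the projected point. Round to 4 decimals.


Step 1: Compute ||x|| (intermediates to 6 decimals).
||x|| = sqrt((-1.6193)^2 + (-5.9839)^2 + (-6.9592)^2 + (-5.7906)^2) = 10.97227
Step 2: Project.
Since ||x|| > R, scale = R/||x|| = 5/10.97227 = 0.455694, proj(x) = scale * x
proj(x) = [-0.737905, -2.726827, -3.171266, -2.638742]
Step 3: Dot product.
a^T * proj(x) = -4*(-0.737905) + 5*(-2.726827) - 4*(-3.171266) + 2*(-2.638742) = -3.2749


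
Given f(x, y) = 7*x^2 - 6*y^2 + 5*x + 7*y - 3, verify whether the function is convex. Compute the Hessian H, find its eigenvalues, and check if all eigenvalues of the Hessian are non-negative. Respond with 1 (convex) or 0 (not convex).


The Hessian of f(x,y) = 7*x^2 - 6*y^2 + 5*x + 7*y - 3 is:
H = [[14, 0], [0, -12]]
Trace = 14 - 12 = 2
Determinant = 14*-12 - (0)^2 = -168
Discriminant = (2)^2 - 4*-168 = 676.0
Eigenvalues: lambda_1 = -12.0, lambda_2 = 14.0
The function is not convex.

0


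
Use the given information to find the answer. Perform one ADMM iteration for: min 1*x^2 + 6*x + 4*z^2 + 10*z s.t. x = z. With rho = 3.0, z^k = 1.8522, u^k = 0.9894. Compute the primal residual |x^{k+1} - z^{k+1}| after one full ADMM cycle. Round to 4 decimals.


ADMM iteration with rho = 3.0, z^k = 1.8522, u^k = 0.9894
Step 1: x-update.
Minimize 1*x^2 + 6*x + (3.0/2)*(x - 1.8522 + 0.9894)^2
FOC: (2*1 + 3.0)*x = -6 + 3.0*(1.8522 - 0.9894)
x^{k+1} = -0.6823
Step 2: z-update.
Minimize 4*z^2 + 10*z + (3.0/2)*(-0.6823 - z + 0.9894)^2
FOC: (2*4 + 3.0)*z = -10 + 3.0*(-0.6823 + 0.9894)
z^{k+1} = -0.8253
Step 3: u-update.
u^{k+1} = 0.9894 - 0.6823 + 0.8253 = 1.1324
Step 4: Primal residual = |-0.6823 + 0.8253| = 0.143


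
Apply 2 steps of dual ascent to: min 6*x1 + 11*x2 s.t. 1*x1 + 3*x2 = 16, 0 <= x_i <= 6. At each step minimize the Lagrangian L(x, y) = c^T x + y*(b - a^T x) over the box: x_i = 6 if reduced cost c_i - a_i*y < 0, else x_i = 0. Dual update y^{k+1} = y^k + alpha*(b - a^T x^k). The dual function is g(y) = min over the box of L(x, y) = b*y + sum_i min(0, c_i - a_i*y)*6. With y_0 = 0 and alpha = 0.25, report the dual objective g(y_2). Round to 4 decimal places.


Dual ascent for LP: min 6*x1 + 11*x2, 1*x1 + 3*x2 = 16, 0 <= x_i <= 6
Step 1: y^k = 0.0, reduced costs: (6.0, 11.0)
  x^k = (0.0, 0.0), subgradient = b - a^T x = 16.0
  y^{k+1} = 0.0 + 0.25*16.0 = 4.0
Step 2: y^k = 4.0, reduced costs: (2.0, -1.0)
  x^k = (0.0, 6.0), subgradient = b - a^T x = -2.0
  y^{k+1} = 4.0 + 0.25*-2.0 = 3.5
Dual objective at y_2 = 3.5: reduced costs (2.5, 0.5), box minimizer x = (0.0, 0.0)
g(y_2) = b*y + (c1 - a1*y)*x1 + (c2 - a2*y)*x2 = 16*3.5 + 2.5*0.0 + 0.5*0.0 = 56.0 + 0.0 + 0.0 = 56.0


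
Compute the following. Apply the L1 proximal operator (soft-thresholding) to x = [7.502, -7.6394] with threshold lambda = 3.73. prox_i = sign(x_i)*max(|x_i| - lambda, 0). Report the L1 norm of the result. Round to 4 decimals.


Soft-thresholding with lambda = 3.73:
prox(7.502) = sign(7.502)*max(|7.502| - 3.73, 0) = 3.772
prox(-7.6394) = sign(-7.6394)*max(|-7.6394| - 3.73, 0) = -3.9094
prox(x) = [3.772, -3.9094]
||prox(x)||_1 = 3.772 + 3.9094 = 7.6814
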